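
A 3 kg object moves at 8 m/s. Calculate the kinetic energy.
KE = ½mv² = ½(3)(8)² = 96.0 J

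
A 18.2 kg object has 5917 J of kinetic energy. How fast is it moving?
v = √(2·KE/m) = √(2·5917/18.2) = 25.5 m/s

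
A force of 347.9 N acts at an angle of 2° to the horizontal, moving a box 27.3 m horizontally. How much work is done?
W = F·d·cosθ = (347.9)(27.3)cos(2°) = 9492 J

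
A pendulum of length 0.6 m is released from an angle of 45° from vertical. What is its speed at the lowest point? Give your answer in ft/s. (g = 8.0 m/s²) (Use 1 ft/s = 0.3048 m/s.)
h = L(1 − cosθ) = 0.6(1 − cos45°) = 0.175736 m
v = √(2gh) = √(2·8.0·0.175736) = 1.67683 m/s = 5.501 ft/s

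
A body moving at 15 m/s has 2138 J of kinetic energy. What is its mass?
m = 2·KE/v² = 2·2138/(15)² = 19.0 kg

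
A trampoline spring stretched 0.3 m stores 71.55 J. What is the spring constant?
k = 2·PE/x² = 2·71.55/(0.3)² = 1590 N/m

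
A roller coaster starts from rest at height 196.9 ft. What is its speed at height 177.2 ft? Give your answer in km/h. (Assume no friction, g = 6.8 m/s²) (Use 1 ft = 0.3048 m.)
Convert to SI: h₁−h₂ = 6.00456 m
mgh₁ = mgh₂ + ½mv² ⇒ v = √(2g(h₁−h₂)) = √(2·6.8·6.00456) = 9.0367 m/s = 32.53 km/h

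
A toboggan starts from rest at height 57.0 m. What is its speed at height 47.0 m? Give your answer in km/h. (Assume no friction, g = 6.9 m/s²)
mgh₁ = mgh₂ + ½mv² ⇒ v = √(2g(h₁−h₂)) = √(2·6.9·10.0) = 11.7473 m/s = 42.29 km/h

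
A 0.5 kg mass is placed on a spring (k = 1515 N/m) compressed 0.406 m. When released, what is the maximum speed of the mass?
½kx² = ½mv² ⇒ v = x√(k/m) = (0.406)√(1515/0.5) = 22.35 m/s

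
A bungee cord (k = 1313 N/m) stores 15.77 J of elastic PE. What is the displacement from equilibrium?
x = √(2·PE/k) = √(2·15.77/1313) = 0.155 m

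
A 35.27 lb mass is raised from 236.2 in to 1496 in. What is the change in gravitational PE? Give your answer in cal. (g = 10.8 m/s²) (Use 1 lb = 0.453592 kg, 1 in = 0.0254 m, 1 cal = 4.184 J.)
Convert to SI: m = 15.9982 kg, Δh = 31.9989 m
ΔPE = mgΔh = (15.9982)(10.8)(31.9989) = 5528.79 J = 1321 cal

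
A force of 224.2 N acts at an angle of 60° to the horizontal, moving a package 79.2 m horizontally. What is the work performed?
W = F·d·cosθ = (224.2)(79.2)cos(60°) = 8878 J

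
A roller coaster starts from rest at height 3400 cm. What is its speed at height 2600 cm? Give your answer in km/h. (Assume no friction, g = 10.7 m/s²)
Convert to SI: h₁−h₂ = 8.0 m
mgh₁ = mgh₂ + ½mv² ⇒ v = √(2g(h₁−h₂)) = √(2·10.7·8.0) = 13.0843 m/s = 47.1 km/h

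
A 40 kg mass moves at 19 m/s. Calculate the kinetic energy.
KE = ½mv² = ½(40)(19)² = 7220.0 J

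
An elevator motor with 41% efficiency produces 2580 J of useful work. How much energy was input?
W_in = W_out/η = 2580/0.41 = 6293 J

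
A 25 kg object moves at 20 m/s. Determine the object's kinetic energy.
KE = ½mv² = ½(25)(20)² = 5000.0 J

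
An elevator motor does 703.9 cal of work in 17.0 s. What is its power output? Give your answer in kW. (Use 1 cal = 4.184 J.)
Convert to SI: W = 2945.12 J, t = 17.0 s
P = W/t = 2945.12/17.0 = 173.242 W = 0.1732 kW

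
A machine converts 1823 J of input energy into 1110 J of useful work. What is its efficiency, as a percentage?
η = W_out/W_in = 1110/1823 = 60.89%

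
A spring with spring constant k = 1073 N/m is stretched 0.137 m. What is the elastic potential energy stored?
PE = ½kx² = ½(1073)(0.137)² = 10.07 J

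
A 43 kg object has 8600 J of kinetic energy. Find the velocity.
v = √(2·KE/m) = √(2·8600/43) = 20.0 m/s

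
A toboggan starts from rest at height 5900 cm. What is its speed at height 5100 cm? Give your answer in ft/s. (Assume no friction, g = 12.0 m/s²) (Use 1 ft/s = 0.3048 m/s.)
Convert to SI: h₁−h₂ = 8.0 m
mgh₁ = mgh₂ + ½mv² ⇒ v = √(2g(h₁−h₂)) = √(2·12.0·8.0) = 13.8564 m/s = 45.46 ft/s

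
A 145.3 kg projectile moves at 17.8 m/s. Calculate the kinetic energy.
KE = ½mv² = ½(145.3)(17.8)² = 23020 J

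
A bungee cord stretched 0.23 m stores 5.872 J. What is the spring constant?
k = 2·PE/x² = 2·5.872/(0.23)² = 222.0 N/m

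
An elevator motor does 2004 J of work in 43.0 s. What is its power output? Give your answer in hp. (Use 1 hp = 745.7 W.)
P = W/t = 2004.0/43.0 = 46.6047 W = 0.0625 hp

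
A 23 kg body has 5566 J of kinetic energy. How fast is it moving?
v = √(2·KE/m) = √(2·5566/23) = 22.0 m/s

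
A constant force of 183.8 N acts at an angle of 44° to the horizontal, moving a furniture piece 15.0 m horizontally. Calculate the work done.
W = F·d·cosθ = (183.8)(15.0)cos(44°) = 1983 J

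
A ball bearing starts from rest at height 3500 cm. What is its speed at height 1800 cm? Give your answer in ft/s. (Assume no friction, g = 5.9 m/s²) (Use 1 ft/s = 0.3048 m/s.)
Convert to SI: h₁−h₂ = 17.0 m
mgh₁ = mgh₂ + ½mv² ⇒ v = √(2g(h₁−h₂)) = √(2·5.9·17.0) = 14.1633 m/s = 46.47 ft/s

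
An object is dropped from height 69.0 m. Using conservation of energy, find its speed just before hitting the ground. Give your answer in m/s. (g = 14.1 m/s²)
mgh = ½mv² ⇒ v = √(2gh) = √(2·14.1·69.0) = 44.11 m/s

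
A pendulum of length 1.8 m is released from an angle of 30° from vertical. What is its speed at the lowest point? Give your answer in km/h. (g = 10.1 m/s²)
h = L(1 − cosθ) = 1.8(1 − cos30°) = 0.241154 m
v = √(2gh) = √(2·10.1·0.241154) = 2.20711 m/s = 7.946 km/h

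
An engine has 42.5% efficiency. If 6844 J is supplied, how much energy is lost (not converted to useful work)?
W_lost = W_in(1 − η) = 6844·(1 − 0.425) = 3935 J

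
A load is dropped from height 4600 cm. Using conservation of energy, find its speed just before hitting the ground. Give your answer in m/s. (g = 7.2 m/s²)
Convert to SI: h = 46.0 m
mgh = ½mv² ⇒ v = √(2gh) = √(2·7.2·46.0) = 25.74 m/s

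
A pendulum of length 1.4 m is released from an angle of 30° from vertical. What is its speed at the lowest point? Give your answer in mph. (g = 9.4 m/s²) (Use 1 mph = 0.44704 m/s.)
h = L(1 − cosθ) = 1.4(1 − cos30°) = 0.187564 m
v = √(2gh) = √(2·9.4·0.187564) = 1.87782 m/s = 4.201 mph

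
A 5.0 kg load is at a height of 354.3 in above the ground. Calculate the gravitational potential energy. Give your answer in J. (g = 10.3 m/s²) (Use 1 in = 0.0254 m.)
Convert to SI: m = 5.0 kg, h = 8.99922 m
PE = mgh = (5.0)(10.3)(8.99922) = 463.5 J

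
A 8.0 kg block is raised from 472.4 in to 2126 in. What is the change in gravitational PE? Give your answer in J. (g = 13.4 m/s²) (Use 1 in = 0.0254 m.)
Convert to SI: m = 8.0 kg, Δh = 42.0014 m
ΔPE = mgΔh = (8.0)(13.4)(42.0014) = 4503 J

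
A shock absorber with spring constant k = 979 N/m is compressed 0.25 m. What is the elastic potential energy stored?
PE = ½kx² = ½(979)(0.25)² = 30.59 J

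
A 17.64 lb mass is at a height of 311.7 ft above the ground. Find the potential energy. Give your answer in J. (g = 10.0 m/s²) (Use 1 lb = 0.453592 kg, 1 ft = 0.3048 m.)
Convert to SI: m = 8.00136 kg, h = 95.0062 m
PE = mgh = (8.00136)(10.0)(95.0062) = 7602 J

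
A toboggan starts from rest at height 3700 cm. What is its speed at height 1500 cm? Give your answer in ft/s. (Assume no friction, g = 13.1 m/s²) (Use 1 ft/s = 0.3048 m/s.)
Convert to SI: h₁−h₂ = 22.0 m
mgh₁ = mgh₂ + ½mv² ⇒ v = √(2g(h₁−h₂)) = √(2·13.1·22.0) = 24.0083 m/s = 78.77 ft/s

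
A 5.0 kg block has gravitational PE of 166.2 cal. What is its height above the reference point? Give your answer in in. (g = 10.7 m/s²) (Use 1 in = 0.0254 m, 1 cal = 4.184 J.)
Convert to SI: m = 5.0 kg, PE = 695.381 J
h = PE/(mg) = 695.381/(5.0·10.7) = 12.9978 m = 511.7 in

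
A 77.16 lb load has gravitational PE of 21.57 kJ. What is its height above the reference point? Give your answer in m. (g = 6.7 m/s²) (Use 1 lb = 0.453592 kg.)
Convert to SI: m = 34.9992 kg, PE = 21570.0 J
h = PE/(mg) = 21570.0/(34.9992·6.7) = 91.99 m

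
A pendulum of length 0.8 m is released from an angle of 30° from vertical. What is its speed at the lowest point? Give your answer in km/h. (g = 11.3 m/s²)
h = L(1 − cosθ) = 0.8(1 − cos30°) = 0.10718 m
v = √(2gh) = √(2·11.3·0.10718) = 1.55636 m/s = 5.603 km/h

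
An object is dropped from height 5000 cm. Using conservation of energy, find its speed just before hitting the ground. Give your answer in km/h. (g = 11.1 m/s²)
Convert to SI: h = 50.0 m
mgh = ½mv² ⇒ v = √(2gh) = √(2·11.1·50.0) = 33.3167 m/s = 119.9 km/h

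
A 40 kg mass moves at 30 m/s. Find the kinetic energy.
KE = ½mv² = ½(40)(30)² = 18000.0 J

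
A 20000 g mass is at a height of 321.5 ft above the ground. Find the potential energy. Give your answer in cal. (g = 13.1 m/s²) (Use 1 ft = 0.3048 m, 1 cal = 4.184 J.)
Convert to SI: m = 20.0 kg, h = 97.9932 m
PE = mgh = (20.0)(13.1)(97.9932) = 25674.2 J = 6136 cal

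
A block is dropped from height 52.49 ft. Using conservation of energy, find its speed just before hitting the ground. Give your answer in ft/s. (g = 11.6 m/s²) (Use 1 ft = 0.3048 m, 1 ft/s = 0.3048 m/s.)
Convert to SI: h = 15.999 m
mgh = ½mv² ⇒ v = √(2gh) = √(2·11.6·15.999) = 19.2659 m/s = 63.21 ft/s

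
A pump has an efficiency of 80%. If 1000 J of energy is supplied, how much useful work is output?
W_out = η·W_in = 0.8·1000 = 800.0 J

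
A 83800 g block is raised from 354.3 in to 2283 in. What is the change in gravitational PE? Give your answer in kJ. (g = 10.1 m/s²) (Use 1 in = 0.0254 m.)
Convert to SI: m = 83.8 kg, Δh = 48.989 m
ΔPE = mgΔh = (83.8)(10.1)(48.989) = 41463.3 J = 41.46 kJ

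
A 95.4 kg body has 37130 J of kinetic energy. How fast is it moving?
v = √(2·KE/m) = √(2·37130/95.4) = 27.9 m/s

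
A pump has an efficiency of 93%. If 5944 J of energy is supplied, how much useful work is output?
W_out = η·W_in = 0.93·5944 = 5527.92 J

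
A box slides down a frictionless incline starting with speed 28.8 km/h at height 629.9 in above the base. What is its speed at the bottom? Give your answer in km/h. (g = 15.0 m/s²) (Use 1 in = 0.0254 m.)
Convert to SI: v₀ = 8.0 m/s, h = 15.9995 m
½mv₀² + mgh = ½mv² ⇒ v = √(v₀² + 2gh) = √(8.0² + 2·15.0·15.9995) = 23.3235 m/s = 83.96 km/h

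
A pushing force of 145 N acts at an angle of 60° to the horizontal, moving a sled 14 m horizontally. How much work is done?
W = F·d·cosθ = (145)(14)cos(60°) = 1015 J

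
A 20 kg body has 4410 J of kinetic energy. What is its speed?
v = √(2·KE/m) = √(2·4410/20) = 21.0 m/s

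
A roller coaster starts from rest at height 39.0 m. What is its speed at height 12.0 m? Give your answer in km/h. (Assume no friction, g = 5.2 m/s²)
mgh₁ = mgh₂ + ½mv² ⇒ v = √(2g(h₁−h₂)) = √(2·5.2·27.0) = 16.7571 m/s = 60.33 km/h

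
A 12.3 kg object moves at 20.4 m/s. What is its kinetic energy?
KE = ½mv² = ½(12.3)(20.4)² = 2559 J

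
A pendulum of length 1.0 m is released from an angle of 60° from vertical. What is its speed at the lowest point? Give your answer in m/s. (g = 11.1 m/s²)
h = L(1 − cosθ) = 1.0(1 − cos60°) = 0.5 m
v = √(2gh) = √(2·11.1·0.5) = 3.332 m/s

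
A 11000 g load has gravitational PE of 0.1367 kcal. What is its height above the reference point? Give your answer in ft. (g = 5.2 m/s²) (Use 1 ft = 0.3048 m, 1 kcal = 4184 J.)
Convert to SI: m = 11.0 kg, PE = 571.953 J
h = PE/(mg) = 571.953/(11.0·5.2) = 9.99917 m = 32.81 ft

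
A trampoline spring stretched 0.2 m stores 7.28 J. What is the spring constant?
k = 2·PE/x² = 2·7.28/(0.2)² = 364.0 N/m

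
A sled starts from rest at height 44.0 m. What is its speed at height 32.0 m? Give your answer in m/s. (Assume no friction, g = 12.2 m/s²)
mgh₁ = mgh₂ + ½mv² ⇒ v = √(2g(h₁−h₂)) = √(2·12.2·12.0) = 17.11 m/s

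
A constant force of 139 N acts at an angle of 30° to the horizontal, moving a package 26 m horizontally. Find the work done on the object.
W = F·d·cosθ = (139)(26)cos(30°) = 3130 J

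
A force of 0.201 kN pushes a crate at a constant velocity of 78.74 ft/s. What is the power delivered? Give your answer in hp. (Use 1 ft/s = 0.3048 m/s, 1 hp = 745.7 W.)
Convert to SI: F = 201.0 N, v = 24.0 m/s
P = Fv = (201.0)(24.0) = 4823.99 W = 6.469 hp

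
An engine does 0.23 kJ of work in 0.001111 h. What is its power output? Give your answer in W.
Convert to SI: W = 230.0 J, t = 3.9996 s
P = W/t = 230.0/3.9996 = 57.51 W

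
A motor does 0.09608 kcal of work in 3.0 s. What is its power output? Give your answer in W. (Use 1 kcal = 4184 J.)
Convert to SI: W = 401.999 J, t = 3.0 s
P = W/t = 401.999/3.0 = 134.0 W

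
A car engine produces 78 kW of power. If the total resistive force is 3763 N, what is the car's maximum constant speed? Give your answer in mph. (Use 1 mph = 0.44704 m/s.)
P = Fv ⇒ v = P/F = 78000 W/3763.0 N = 20.7281 m/s = 46.37 mph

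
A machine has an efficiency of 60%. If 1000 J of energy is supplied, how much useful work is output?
W_out = η·W_in = 0.6·1000 = 600.0 J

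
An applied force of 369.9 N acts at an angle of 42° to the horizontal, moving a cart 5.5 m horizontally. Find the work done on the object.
W = F·d·cosθ = (369.9)(5.5)cos(42°) = 1512 J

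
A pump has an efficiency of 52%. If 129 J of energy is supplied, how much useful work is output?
W_out = η·W_in = 0.52·129 = 67.08 J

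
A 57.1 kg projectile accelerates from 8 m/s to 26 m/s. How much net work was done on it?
W = ΔKE = ½m(v₂² − v₁²) = ½(57.1)(26² − 8²) = 17472.6 J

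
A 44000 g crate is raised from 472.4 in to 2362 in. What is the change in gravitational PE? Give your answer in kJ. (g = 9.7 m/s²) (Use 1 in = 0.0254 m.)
Convert to SI: m = 44.0 kg, Δh = 47.9958 m
ΔPE = mgΔh = (44.0)(9.7)(47.9958) = 20484.6 J = 20.48 kJ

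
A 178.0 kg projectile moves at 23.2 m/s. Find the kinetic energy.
KE = ½mv² = ½(178.0)(23.2)² = 47900 J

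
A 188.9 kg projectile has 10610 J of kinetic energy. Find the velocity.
v = √(2·KE/m) = √(2·10610/188.9) = 10.6 m/s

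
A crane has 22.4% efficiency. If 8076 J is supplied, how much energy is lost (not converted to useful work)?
W_lost = W_in(1 − η) = 8076·(1 − 0.224) = 6267 J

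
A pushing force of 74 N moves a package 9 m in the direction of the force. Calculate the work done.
W = F·d = (74)(9) = 666.0 J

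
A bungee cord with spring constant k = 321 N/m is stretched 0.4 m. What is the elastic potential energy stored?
PE = ½kx² = ½(321)(0.4)² = 25.68 J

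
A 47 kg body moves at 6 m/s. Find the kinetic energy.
KE = ½mv² = ½(47)(6)² = 846.0 J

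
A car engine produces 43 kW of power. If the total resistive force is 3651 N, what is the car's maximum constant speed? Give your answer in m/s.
P = Fv ⇒ v = P/F = 43000 W/3651.0 N = 11.78 m/s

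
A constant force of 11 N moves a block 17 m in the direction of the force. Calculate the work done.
W = F·d = (11)(17) = 187.0 J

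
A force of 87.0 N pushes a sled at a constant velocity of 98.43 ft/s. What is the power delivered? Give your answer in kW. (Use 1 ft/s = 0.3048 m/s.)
Convert to SI: F = 87.0 N, v = 30.0015 m/s
P = Fv = (87.0)(30.0015) = 2610.13 W = 2.61 kW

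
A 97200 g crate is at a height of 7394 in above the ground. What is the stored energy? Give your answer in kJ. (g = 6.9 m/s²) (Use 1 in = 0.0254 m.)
Convert to SI: m = 97.2 kg, h = 187.808 m
PE = mgh = (97.2)(6.9)(187.808) = 125959 J = 126.0 kJ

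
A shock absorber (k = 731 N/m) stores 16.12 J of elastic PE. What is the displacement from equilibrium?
x = √(2·PE/k) = √(2·16.12/731) = 0.21 m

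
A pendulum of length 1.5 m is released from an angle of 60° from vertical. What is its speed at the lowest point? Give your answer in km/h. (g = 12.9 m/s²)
h = L(1 − cosθ) = 1.5(1 − cos60°) = 0.75 m
v = √(2gh) = √(2·12.9·0.75) = 4.39886 m/s = 15.84 km/h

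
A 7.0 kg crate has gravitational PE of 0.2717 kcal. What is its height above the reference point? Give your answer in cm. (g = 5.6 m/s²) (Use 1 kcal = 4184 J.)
Convert to SI: m = 7.0 kg, PE = 1136.79 J
h = PE/(mg) = 1136.79/(7.0·5.6) = 28.9998 m = 2900 cm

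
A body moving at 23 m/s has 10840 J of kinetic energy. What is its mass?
m = 2·KE/v² = 2·10840/(23)² = 40.98 kg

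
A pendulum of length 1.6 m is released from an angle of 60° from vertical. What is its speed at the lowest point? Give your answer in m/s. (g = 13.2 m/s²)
h = L(1 − cosθ) = 1.6(1 − cos60°) = 0.8 m
v = √(2gh) = √(2·13.2·0.8) = 4.596 m/s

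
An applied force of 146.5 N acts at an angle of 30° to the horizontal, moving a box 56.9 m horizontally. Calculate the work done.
W = F·d·cosθ = (146.5)(56.9)cos(30°) = 7219 J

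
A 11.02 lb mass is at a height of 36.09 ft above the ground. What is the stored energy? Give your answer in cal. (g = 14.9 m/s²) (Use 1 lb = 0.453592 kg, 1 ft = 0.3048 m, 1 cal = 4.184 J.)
Convert to SI: m = 4.99858 kg, h = 11.0002 m
PE = mgh = (4.99858)(14.9)(11.0002) = 819.285 J = 195.8 cal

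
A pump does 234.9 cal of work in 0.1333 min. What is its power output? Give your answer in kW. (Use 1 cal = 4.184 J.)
Convert to SI: W = 982.822 J, t = 7.998 s
P = W/t = 982.822/7.998 = 122.883 W = 0.1229 kW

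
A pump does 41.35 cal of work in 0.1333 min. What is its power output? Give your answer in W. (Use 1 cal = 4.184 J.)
Convert to SI: W = 173.008 J, t = 7.998 s
P = W/t = 173.008/7.998 = 21.63 W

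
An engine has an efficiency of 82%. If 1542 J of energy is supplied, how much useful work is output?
W_out = η·W_in = 0.82·1542 = 1264.44 J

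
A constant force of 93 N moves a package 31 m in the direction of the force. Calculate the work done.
W = F·d = (93)(31) = 2883 J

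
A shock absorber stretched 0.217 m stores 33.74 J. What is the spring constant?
k = 2·PE/x² = 2·33.74/(0.217)² = 1433 N/m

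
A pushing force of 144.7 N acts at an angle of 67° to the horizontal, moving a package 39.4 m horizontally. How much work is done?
W = F·d·cosθ = (144.7)(39.4)cos(67°) = 2228 J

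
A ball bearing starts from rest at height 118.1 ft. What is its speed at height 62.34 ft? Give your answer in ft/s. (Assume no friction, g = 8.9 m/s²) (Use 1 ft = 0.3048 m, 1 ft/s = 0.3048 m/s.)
Convert to SI: h₁−h₂ = 16.9956 m
mgh₁ = mgh₂ + ½mv² ⇒ v = √(2g(h₁−h₂)) = √(2·8.9·16.9956) = 17.3932 m/s = 57.06 ft/s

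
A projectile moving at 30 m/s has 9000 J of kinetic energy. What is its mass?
m = 2·KE/v² = 2·9000/(30)² = 20.0 kg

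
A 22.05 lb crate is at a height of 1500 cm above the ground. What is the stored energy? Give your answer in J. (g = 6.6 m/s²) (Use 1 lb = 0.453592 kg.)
Convert to SI: m = 10.0017 kg, h = 15.0 m
PE = mgh = (10.0017)(6.6)(15.0) = 990.2 J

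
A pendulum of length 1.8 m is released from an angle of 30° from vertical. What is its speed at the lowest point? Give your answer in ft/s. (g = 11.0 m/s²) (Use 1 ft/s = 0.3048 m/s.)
h = L(1 − cosθ) = 1.8(1 − cos30°) = 0.241154 m
v = √(2gh) = √(2·11.0·0.241154) = 2.30334 m/s = 7.557 ft/s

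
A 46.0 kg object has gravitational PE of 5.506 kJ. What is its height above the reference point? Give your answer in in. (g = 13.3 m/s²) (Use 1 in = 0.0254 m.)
Convert to SI: m = 46.0 kg, PE = 5506.0 J
h = PE/(mg) = 5506.0/(46.0·13.3) = 8.99967 m = 354.3 in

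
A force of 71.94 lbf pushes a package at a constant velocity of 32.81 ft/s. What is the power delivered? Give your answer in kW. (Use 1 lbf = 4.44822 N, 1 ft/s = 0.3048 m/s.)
Convert to SI: F = 320.005 N, v = 10.0005 m/s
P = Fv = (320.005)(10.0005) = 3200.21 W = 3.2 kW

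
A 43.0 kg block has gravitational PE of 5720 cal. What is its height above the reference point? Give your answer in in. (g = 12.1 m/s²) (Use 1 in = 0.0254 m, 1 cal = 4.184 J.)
Convert to SI: m = 43.0 kg, PE = 23932.5 J
h = PE/(mg) = 23932.5/(43.0·12.1) = 45.9975 m = 1811 in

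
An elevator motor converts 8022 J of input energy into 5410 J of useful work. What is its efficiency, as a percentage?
η = W_out/W_in = 5410/8022 = 67.44%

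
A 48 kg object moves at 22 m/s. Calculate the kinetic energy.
KE = ½mv² = ½(48)(22)² = 11616.0 J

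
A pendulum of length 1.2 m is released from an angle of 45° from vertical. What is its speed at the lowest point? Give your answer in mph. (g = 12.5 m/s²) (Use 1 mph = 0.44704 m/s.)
h = L(1 − cosθ) = 1.2(1 − cos45°) = 0.351472 m
v = √(2gh) = √(2·12.5·0.351472) = 2.96425 m/s = 6.631 mph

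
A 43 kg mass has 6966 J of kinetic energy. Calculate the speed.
v = √(2·KE/m) = √(2·6966/43) = 18.0 m/s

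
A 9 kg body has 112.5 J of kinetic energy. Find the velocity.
v = √(2·KE/m) = √(2·112.5/9) = 5.0 m/s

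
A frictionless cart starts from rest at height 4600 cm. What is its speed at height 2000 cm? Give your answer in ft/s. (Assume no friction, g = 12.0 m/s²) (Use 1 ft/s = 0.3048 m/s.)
Convert to SI: h₁−h₂ = 26.0 m
mgh₁ = mgh₂ + ½mv² ⇒ v = √(2g(h₁−h₂)) = √(2·12.0·26.0) = 24.98 m/s = 81.96 ft/s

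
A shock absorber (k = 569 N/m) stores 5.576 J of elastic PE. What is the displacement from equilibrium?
x = √(2·PE/k) = √(2·5.576/569) = 0.14 m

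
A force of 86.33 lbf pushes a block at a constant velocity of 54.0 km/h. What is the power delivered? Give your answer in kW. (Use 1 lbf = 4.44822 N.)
Convert to SI: F = 384.015 N, v = 15.0 m/s
P = Fv = (384.015)(15.0) = 5760.22 W = 5.76 kW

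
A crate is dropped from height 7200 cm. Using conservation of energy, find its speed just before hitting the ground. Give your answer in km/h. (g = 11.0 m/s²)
Convert to SI: h = 72.0 m
mgh = ½mv² ⇒ v = √(2gh) = √(2·11.0·72.0) = 39.7995 m/s = 143.3 km/h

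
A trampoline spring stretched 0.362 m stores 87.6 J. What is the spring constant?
k = 2·PE/x² = 2·87.6/(0.362)² = 1337 N/m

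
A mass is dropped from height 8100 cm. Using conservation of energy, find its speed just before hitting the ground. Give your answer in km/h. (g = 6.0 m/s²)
Convert to SI: h = 81.0 m
mgh = ½mv² ⇒ v = √(2gh) = √(2·6.0·81.0) = 31.1769 m/s = 112.2 km/h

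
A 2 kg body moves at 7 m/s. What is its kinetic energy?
KE = ½mv² = ½(2)(7)² = 49.0 J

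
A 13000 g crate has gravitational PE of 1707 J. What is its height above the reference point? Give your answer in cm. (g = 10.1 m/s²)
Convert to SI: m = 13.0 kg, PE = 1707.0 J
h = PE/(mg) = 1707.0/(13.0·10.1) = 13.0008 m = 1300 cm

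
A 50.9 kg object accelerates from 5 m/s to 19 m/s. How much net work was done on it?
W = ΔKE = ½m(v₂² − v₁²) = ½(50.9)(19² − 5²) = 8551.2 J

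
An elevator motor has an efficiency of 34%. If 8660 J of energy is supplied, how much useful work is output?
W_out = η·W_in = 0.34·8660 = 2944.4 J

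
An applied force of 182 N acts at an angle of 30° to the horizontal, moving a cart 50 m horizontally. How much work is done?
W = F·d·cosθ = (182)(50)cos(30°) = 7881 J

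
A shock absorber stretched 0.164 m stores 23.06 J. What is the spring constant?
k = 2·PE/x² = 2·23.06/(0.164)² = 1715 N/m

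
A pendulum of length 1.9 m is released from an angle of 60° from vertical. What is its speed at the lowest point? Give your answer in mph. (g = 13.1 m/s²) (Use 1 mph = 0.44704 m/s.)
h = L(1 − cosθ) = 1.9(1 − cos60°) = 0.95 m
v = √(2gh) = √(2·13.1·0.95) = 4.98899 m/s = 11.16 mph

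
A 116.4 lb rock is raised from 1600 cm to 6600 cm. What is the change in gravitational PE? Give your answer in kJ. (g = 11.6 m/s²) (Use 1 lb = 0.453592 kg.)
Convert to SI: m = 52.7981 kg, Δh = 50.0 m
ΔPE = mgΔh = (52.7981)(11.6)(50.0) = 30622.9 J = 30.62 kJ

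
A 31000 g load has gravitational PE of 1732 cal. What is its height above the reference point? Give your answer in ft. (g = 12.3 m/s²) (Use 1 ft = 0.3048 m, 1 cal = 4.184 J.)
Convert to SI: m = 31.0 kg, PE = 7246.69 J
h = PE/(mg) = 7246.69/(31.0·12.3) = 19.0052 m = 62.35 ft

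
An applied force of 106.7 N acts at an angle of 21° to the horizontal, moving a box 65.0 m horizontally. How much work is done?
W = F·d·cosθ = (106.7)(65.0)cos(21°) = 6475 J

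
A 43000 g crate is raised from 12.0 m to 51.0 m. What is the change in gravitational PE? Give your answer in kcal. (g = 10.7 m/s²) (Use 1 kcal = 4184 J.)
Convert to SI: m = 43.0 kg, Δh = 39.0 m
ΔPE = mgΔh = (43.0)(10.7)(39.0) = 17943.9 J = 4.289 kcal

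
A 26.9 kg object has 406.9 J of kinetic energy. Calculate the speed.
v = √(2·KE/m) = √(2·406.9/26.9) = 5.5 m/s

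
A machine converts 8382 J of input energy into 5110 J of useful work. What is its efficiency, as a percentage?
η = W_out/W_in = 5110/8382 = 60.96%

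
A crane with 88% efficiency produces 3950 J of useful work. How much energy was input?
W_in = W_out/η = 3950/0.88 = 4489 J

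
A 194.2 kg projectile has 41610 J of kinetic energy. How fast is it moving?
v = √(2·KE/m) = √(2·41610/194.2) = 20.7 m/s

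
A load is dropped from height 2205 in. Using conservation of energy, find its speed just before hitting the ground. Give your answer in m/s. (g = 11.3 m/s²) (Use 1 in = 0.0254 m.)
Convert to SI: h = 56.007 m
mgh = ½mv² ⇒ v = √(2gh) = √(2·11.3·56.007) = 35.58 m/s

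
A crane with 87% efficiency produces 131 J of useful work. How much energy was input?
W_in = W_out/η = 131/0.87 = 150.6 J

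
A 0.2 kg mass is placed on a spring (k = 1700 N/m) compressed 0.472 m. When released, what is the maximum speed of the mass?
½kx² = ½mv² ⇒ v = x√(k/m) = (0.472)√(1700/0.2) = 43.52 m/s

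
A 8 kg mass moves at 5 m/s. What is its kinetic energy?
KE = ½mv² = ½(8)(5)² = 100.0 J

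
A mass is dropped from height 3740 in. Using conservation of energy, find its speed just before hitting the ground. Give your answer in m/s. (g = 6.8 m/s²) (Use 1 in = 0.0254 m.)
Convert to SI: h = 94.996 m
mgh = ½mv² ⇒ v = √(2gh) = √(2·6.8·94.996) = 35.94 m/s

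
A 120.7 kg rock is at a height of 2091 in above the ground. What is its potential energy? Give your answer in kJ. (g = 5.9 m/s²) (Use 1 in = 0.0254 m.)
Convert to SI: m = 120.7 kg, h = 53.1114 m
PE = mgh = (120.7)(5.9)(53.1114) = 37822.2 J = 37.82 kJ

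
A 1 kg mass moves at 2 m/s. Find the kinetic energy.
KE = ½mv² = ½(1)(2)² = 2.0 J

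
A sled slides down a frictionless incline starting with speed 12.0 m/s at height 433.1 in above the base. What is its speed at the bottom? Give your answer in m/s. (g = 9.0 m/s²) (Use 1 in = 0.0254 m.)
Convert to SI: v₀ = 12.0 m/s, h = 11.0007 m
½mv₀² + mgh = ½mv² ⇒ v = √(v₀² + 2gh) = √(12.0² + 2·9.0·11.0007) = 18.49 m/s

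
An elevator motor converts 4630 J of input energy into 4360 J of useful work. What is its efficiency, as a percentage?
η = W_out/W_in = 4360/4630 = 94.17%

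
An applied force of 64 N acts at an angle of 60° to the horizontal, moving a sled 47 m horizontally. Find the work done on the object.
W = F·d·cosθ = (64)(47)cos(60°) = 1504 J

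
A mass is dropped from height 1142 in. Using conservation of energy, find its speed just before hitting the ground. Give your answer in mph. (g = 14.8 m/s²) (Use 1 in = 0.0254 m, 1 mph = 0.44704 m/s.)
Convert to SI: h = 29.0068 m
mgh = ½mv² ⇒ v = √(2gh) = √(2·14.8·29.0068) = 29.3019 m/s = 65.55 mph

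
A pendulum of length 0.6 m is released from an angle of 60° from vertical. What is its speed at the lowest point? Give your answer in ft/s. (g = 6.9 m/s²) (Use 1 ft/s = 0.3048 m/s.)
h = L(1 − cosθ) = 0.6(1 − cos60°) = 0.3 m
v = √(2gh) = √(2·6.9·0.3) = 2.0347 m/s = 6.676 ft/s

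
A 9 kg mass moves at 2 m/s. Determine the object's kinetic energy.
KE = ½mv² = ½(9)(2)² = 18.0 J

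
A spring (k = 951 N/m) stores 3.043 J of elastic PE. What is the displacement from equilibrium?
x = √(2·PE/k) = √(2·3.043/951) = 0.08 m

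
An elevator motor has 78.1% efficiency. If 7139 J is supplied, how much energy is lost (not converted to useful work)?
W_lost = W_in(1 − η) = 7139·(1 − 0.781) = 1563 J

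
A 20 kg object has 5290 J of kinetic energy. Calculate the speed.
v = √(2·KE/m) = √(2·5290/20) = 23.0 m/s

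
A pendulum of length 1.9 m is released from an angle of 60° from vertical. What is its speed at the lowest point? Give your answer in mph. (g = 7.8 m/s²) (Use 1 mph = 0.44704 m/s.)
h = L(1 − cosθ) = 1.9(1 − cos60°) = 0.95 m
v = √(2gh) = √(2·7.8·0.95) = 3.84968 m/s = 8.611 mph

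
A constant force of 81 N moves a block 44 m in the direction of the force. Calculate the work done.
W = F·d = (81)(44) = 3564 J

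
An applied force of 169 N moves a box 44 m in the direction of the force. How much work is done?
W = F·d = (169)(44) = 7436 J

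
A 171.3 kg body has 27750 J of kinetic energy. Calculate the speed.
v = √(2·KE/m) = √(2·27750/171.3) = 18.0 m/s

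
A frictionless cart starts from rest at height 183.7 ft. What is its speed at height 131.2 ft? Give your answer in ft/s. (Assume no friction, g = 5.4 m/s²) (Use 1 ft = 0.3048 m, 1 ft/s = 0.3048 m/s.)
Convert to SI: h₁−h₂ = 16.002 m
mgh₁ = mgh₂ + ½mv² ⇒ v = √(2g(h₁−h₂)) = √(2·5.4·16.002) = 13.1462 m/s = 43.13 ft/s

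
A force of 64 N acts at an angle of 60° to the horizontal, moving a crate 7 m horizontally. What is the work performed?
W = F·d·cosθ = (64)(7)cos(60°) = 224.0 J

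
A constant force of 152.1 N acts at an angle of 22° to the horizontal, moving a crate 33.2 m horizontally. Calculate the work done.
W = F·d·cosθ = (152.1)(33.2)cos(22°) = 4682 J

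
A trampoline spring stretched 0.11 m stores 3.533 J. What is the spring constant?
k = 2·PE/x² = 2·3.533/(0.11)² = 584.0 N/m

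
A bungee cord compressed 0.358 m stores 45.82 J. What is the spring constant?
k = 2·PE/x² = 2·45.82/(0.358)² = 715.0 N/m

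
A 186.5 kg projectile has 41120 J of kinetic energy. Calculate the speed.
v = √(2·KE/m) = √(2·41120/186.5) = 21.0 m/s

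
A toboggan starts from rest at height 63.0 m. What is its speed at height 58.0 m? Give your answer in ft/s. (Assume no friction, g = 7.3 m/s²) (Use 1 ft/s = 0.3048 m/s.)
mgh₁ = mgh₂ + ½mv² ⇒ v = √(2g(h₁−h₂)) = √(2·7.3·5.0) = 8.544 m/s = 28.03 ft/s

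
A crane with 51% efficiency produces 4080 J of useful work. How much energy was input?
W_in = W_out/η = 4080/0.51 = 8000 J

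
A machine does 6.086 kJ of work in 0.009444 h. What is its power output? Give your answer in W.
Convert to SI: W = 6086.0 J, t = 33.9984 s
P = W/t = 6086.0/33.9984 = 179.0 W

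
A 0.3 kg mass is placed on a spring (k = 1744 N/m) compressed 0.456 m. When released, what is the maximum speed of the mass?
½kx² = ½mv² ⇒ v = x√(k/m) = (0.456)√(1744/0.3) = 34.77 m/s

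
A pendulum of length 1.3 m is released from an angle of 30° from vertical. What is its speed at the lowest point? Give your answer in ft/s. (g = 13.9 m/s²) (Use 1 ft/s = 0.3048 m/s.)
h = L(1 − cosθ) = 1.3(1 − cos30°) = 0.174167 m
v = √(2gh) = √(2·13.9·0.174167) = 2.20042 m/s = 7.219 ft/s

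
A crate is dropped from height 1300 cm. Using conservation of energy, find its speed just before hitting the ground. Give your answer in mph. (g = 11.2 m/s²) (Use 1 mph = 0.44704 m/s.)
Convert to SI: h = 13.0 m
mgh = ½mv² ⇒ v = √(2gh) = √(2·11.2·13.0) = 17.0646 m/s = 38.17 mph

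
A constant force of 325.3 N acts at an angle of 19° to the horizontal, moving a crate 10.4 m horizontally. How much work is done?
W = F·d·cosθ = (325.3)(10.4)cos(19°) = 3199 J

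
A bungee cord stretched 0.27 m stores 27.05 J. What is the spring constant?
k = 2·PE/x² = 2·27.05/(0.27)² = 742.1 N/m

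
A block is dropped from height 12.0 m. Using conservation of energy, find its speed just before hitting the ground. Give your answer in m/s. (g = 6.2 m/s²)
mgh = ½mv² ⇒ v = √(2gh) = √(2·6.2·12.0) = 12.2 m/s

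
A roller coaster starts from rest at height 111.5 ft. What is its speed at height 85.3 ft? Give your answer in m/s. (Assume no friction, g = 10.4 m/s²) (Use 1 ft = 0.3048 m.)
Convert to SI: h₁−h₂ = 7.98576 m
mgh₁ = mgh₂ + ½mv² ⇒ v = √(2g(h₁−h₂)) = √(2·10.4·7.98576) = 12.89 m/s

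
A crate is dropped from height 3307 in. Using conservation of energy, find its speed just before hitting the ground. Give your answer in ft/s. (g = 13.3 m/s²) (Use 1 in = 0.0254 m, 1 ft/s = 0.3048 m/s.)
Convert to SI: h = 83.9978 m
mgh = ½mv² ⇒ v = √(2gh) = √(2·13.3·83.9978) = 47.2688 m/s = 155.1 ft/s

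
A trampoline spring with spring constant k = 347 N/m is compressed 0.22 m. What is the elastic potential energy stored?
PE = ½kx² = ½(347)(0.22)² = 8.397 J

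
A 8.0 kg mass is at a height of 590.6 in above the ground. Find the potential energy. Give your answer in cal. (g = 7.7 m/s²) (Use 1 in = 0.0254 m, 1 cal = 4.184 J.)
Convert to SI: m = 8.0 kg, h = 15.0012 m
PE = mgh = (8.0)(7.7)(15.0012) = 924.076 J = 220.9 cal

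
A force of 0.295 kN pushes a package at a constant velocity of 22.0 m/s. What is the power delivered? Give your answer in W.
Convert to SI: F = 295.0 N, v = 22.0 m/s
P = Fv = (295.0)(22.0) = 6490 W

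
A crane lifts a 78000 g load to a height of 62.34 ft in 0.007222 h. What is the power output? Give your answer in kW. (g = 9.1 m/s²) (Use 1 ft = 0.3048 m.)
Convert to SI: m = 78.0 kg, h = 19.0012 m, t = 25.9992 s
P = mgh/t = (78.0)(9.1)(19.0012)/25.9992 = 518.7496 W = 0.5187 kW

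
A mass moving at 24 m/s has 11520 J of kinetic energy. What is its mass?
m = 2·KE/v² = 2·11520/(24)² = 40.0 kg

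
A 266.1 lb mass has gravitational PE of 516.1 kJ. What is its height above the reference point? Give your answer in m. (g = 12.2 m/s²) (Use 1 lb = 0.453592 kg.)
Convert to SI: m = 120.701 kg, PE = 516100 J
h = PE/(mg) = 516100/(120.701·12.2) = 350.5 m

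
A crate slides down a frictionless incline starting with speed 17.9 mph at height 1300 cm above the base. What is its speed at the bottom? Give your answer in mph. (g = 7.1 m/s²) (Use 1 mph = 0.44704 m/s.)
Convert to SI: v₀ = 8.00202 m/s, h = 13.0 m
½mv₀² + mgh = ½mv² ⇒ v = √(v₀² + 2gh) = √(8.00202² + 2·7.1·13.0) = 15.7681 m/s = 35.27 mph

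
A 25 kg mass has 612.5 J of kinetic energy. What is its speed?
v = √(2·KE/m) = √(2·612.5/25) = 7.0 m/s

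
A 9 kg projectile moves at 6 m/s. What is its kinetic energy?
KE = ½mv² = ½(9)(6)² = 162.0 J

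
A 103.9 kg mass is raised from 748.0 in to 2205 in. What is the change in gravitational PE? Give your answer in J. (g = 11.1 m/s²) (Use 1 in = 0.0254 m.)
Convert to SI: m = 103.9 kg, Δh = 37.0078 m
ΔPE = mgΔh = (103.9)(11.1)(37.0078) = 42680 J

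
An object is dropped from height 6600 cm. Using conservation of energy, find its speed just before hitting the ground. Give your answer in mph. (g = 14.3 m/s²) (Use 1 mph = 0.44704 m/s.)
Convert to SI: h = 66.0 m
mgh = ½mv² ⇒ v = √(2gh) = √(2·14.3·66.0) = 43.4465 m/s = 97.19 mph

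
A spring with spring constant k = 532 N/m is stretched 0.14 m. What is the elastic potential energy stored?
PE = ½kx² = ½(532)(0.14)² = 5.214 J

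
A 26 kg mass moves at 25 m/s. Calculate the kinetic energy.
KE = ½mv² = ½(26)(25)² = 8125.0 J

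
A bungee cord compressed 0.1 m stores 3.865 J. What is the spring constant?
k = 2·PE/x² = 2·3.865/(0.1)² = 773.0 N/m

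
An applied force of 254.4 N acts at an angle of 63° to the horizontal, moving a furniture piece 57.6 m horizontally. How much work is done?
W = F·d·cosθ = (254.4)(57.6)cos(63°) = 6653 J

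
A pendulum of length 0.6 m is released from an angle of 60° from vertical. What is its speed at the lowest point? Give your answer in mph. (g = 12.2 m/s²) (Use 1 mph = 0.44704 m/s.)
h = L(1 − cosθ) = 0.6(1 − cos60°) = 0.3 m
v = √(2gh) = √(2·12.2·0.3) = 2.70555 m/s = 6.052 mph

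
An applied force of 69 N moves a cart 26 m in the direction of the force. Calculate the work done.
W = F·d = (69)(26) = 1794 J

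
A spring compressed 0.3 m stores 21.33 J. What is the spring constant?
k = 2·PE/x² = 2·21.33/(0.3)² = 474.0 N/m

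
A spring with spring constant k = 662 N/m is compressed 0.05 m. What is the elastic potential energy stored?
PE = ½kx² = ½(662)(0.05)² = 0.8275 J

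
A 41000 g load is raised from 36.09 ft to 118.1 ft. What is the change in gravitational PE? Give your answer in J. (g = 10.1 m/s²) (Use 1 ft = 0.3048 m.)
Convert to SI: m = 41.0 kg, Δh = 24.9966 m
ΔPE = mgΔh = (41.0)(10.1)(24.9966) = 10350 J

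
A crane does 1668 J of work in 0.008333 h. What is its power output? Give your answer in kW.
Convert to SI: W = 1668.0 J, t = 29.9988 s
P = W/t = 1668.0/29.9988 = 55.6022 W = 0.0556 kW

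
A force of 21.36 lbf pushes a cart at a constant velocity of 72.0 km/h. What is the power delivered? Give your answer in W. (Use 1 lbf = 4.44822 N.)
Convert to SI: F = 95.014 N, v = 20.0 m/s
P = Fv = (95.014)(20.0) = 1900 W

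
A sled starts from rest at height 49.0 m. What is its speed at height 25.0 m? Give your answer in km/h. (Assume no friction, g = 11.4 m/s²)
mgh₁ = mgh₂ + ½mv² ⇒ v = √(2g(h₁−h₂)) = √(2·11.4·24.0) = 23.3923 m/s = 84.21 km/h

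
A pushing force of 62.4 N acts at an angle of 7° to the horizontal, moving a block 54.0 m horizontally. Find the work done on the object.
W = F·d·cosθ = (62.4)(54.0)cos(7°) = 3344 J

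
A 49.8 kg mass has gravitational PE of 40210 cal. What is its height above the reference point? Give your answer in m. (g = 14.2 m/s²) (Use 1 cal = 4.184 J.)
Convert to SI: m = 49.8 kg, PE = 168239 J
h = PE/(mg) = 168239/(49.8·14.2) = 237.9 m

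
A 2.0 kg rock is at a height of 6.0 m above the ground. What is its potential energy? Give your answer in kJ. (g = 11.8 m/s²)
PE = mgh = (2.0)(11.8)(6.0) = 141.6 J = 0.1416 kJ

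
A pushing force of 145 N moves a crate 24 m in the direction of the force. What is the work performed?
W = F·d = (145)(24) = 3480 J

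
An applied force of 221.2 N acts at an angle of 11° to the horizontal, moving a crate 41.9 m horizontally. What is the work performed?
W = F·d·cosθ = (221.2)(41.9)cos(11°) = 9098 J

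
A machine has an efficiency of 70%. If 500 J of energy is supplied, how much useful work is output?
W_out = η·W_in = 0.7·500 = 350.0 J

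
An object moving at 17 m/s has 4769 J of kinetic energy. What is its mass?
m = 2·KE/v² = 2·4769/(17)² = 33.0 kg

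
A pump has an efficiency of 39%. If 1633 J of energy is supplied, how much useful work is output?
W_out = η·W_in = 0.39·1633 = 636.87 J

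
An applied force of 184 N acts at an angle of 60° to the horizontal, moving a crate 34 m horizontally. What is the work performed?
W = F·d·cosθ = (184)(34)cos(60°) = 3128 J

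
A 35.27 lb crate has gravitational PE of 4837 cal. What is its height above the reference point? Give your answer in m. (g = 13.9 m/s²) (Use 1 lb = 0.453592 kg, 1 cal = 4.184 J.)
Convert to SI: m = 15.9982 kg, PE = 20238.0 J
h = PE/(mg) = 20238.0/(15.9982·13.9) = 91.01 m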